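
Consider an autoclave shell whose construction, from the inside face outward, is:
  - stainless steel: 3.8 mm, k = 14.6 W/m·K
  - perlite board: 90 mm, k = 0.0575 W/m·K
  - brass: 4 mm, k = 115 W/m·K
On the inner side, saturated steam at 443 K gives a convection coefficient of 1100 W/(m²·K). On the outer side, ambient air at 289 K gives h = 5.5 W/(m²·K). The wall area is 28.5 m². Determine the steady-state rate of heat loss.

Q ≈ 2510 W

Thermal resistances in series:
R_inner film = 1/(h_i·A) = 1/(1100×28.5) = 3.19×10^-5 K/W
R_stainless steel = L/(kA) = 0.0038/(14.6×28.5) = 9.132×10^-6 K/W
R_perlite board = L/(kA) = 0.09/(0.0575×28.5) = 0.05492 K/W
R_brass = L/(kA) = 0.004/(115×28.5) = 1.22×10^-6 K/W
R_outer film = 1/(h_o·A) = 1/(5.5×28.5) = 0.00638 K/W
R_total = 0.06134 K/W
Q = ΔT / R_total = 154 / 0.06134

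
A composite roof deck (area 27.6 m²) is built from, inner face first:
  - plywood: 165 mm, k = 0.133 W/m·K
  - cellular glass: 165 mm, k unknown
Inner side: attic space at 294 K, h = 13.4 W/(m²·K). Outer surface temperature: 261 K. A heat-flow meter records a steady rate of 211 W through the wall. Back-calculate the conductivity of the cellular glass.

k ≈ 0.055 W/(m·K)

Treating each layer as a thermal resistance in series:
R_inner film = 1/(h_i·A) = 1/(13.4×27.6) = 0.002704 K/W
R_plywood = L/(kA) = 0.165/(0.133×27.6) = 0.04495 K/W
Sum of known resistances R_other = 0.04765 K/W
Total R = ΔT/Q = 33/211 = 0.1564 K/W
R_cellular glass = R_total − R_other = 0.1087 K/W
k = L/(R·A) = 0.165/(0.1087×27.6)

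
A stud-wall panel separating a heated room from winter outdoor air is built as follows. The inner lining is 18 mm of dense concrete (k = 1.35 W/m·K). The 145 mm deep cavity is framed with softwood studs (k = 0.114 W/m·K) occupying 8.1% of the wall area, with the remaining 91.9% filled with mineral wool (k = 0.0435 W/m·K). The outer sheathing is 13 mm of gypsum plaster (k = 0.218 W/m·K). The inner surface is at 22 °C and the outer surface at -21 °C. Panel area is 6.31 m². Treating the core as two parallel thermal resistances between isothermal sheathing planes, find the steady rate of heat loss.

Sheathing layers in series; stud and cavity paths in parallel between them.
R_inner = 0.018/(1.35×6.31) = 0.002113 K/W
R_stud  = 0.145/(0.114×0.081×6.31) = 2.489 K/W
R_cav   = 0.145/(0.0435×0.919×6.31) = 0.5748 K/W
1/R_core = 1/R_stud + 1/R_cav → R_core = 0.467 K/W
R_outer = 0.013/(0.218×6.31) = 0.009451 K/W
R_total = 0.4785 K/W
Q = ΔT/R_total = 43/0.4785

Q ≈ 89.9 W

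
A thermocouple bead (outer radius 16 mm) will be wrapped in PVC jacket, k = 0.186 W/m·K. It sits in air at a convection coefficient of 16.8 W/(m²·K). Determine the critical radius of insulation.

For a sphere r_cr = 2k/h = 2×0.186/16.8
r_cr = 22.1 mm; since the bare radius (16 mm) is below r_cr, adding a thin layer of insulation will *increase* heat loss.

r_cr ≈ 22.1 mm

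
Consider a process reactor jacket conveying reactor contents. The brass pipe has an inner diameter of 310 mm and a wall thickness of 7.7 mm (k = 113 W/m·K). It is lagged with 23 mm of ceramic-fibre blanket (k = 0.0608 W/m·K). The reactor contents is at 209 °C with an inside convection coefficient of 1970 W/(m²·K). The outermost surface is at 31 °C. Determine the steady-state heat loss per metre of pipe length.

q′ ≈ 513 W/m

Cylindrical conduction, so R = ln(r₂/r₁)/(2πkL) per layer, in series:
R_inner film = 1/(h_i·2πr₁L) = 1/(1970×2π×0.155×1) = 5.212×10^-4 K/W
R_brass pipe wall = ln(162.7/155)/(2π×113×1) = 6.829×10^-5 K/W
R_ceramic-fibre blanket = ln(185.7/162.7)/(2π×0.0608×1) = 0.3461 K/W
R_total = 0.3467 K/W
Q = ΔT/R_total = 178/0.3467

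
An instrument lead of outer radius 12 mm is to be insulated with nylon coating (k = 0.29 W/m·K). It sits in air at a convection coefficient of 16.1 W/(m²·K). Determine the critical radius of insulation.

For a cylinder r_cr = k/h = 0.29/16.1
r_cr = 18 mm; since the bare radius (12 mm) is below r_cr, adding a thin layer of insulation will *increase* heat loss.

r_cr ≈ 18 mm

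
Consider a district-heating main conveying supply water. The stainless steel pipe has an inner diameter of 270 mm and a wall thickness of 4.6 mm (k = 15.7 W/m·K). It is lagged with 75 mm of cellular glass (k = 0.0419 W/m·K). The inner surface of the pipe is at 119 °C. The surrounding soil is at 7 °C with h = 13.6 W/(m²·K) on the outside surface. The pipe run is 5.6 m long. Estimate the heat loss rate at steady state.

Q ≈ 372 W

Cylindrical conduction, so R = ln(r₂/r₁)/(2πkL) per layer, in series:
R_stainless steel pipe wall = ln(139.6/135)/(2π×15.7×5.6) = 6.065×10^-5 K/W
R_cellular glass = ln(214.6/139.6)/(2π×0.0419×5.6) = 0.2917 K/W
R_outer film = 1/(h_o·2πr_oL) = 1/(13.6×2π×0.2146×5.6) = 0.009738 K/W
R_total = 0.3015 K/W
Q = ΔT/R_total = 112/0.3015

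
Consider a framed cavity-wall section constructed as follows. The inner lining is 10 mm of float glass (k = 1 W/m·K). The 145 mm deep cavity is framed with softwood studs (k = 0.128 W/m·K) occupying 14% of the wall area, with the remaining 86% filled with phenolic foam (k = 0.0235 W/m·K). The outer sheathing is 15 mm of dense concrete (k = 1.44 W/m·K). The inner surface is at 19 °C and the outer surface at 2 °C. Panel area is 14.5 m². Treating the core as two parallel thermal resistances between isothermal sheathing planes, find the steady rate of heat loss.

Sheathing layers in series; stud and cavity paths in parallel between them.
R_inner = 0.01/(1×14.5) = 6.897×10^-4 K/W
R_stud  = 0.145/(0.128×0.14×14.5) = 0.558 K/W
R_cav   = 0.145/(0.0235×0.86×14.5) = 0.4948 K/W
1/R_core = 1/R_stud + 1/R_cav → R_core = 0.2623 K/W
R_outer = 0.015/(1.44×14.5) = 7.184×10^-4 K/W
R_total = 0.2637 K/W
Q = ΔT/R_total = 17/0.2637

Q ≈ 64.5 W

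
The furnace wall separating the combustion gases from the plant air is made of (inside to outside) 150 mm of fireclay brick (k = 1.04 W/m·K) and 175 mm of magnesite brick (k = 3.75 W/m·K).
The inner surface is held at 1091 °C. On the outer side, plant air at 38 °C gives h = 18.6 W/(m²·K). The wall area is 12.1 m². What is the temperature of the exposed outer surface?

Series thermal resistances:
R_fireclay brick = L/(kA) = 0.15/(1.04×12.1) = 0.01192 K/W
R_magnesite brick = L/(kA) = 0.175/(3.75×12.1) = 0.003857 K/W
R_outer film = 1/(h_o·A) = 1/(18.6×12.1) = 0.004443 K/W
R_total = 0.02022 K/W;  Q = ΔT/R_total = 1053/0.02022 = 52080 W
T_interface = T_inner − Q·ΣR(inner→interface) = 1091 − 52100×0.01578

T ≈ 269 °C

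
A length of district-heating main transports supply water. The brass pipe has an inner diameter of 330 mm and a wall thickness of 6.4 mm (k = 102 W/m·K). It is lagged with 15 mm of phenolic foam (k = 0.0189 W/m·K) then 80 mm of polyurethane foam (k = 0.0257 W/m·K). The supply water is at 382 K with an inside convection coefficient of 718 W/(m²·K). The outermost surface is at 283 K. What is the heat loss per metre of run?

Treating each annulus and film as a series resistance:
R_inner film = 1/(h_i·2πr₁L) = 1/(718×2π×0.165×1) = 0.001343 K/W
R_brass pipe wall = ln(171.4/165)/(2π×102×1) = 5.938×10^-5 K/W
R_phenolic foam = ln(186.4/171.4)/(2π×0.0189×1) = 0.7065 K/W
R_polyurethane foam = ln(266.4/186.4)/(2π×0.0257×1) = 2.211 K/W
R_total = 2.919 K/W
Q = ΔT/R_total = 99/2.919

q′ ≈ 33.9 W/m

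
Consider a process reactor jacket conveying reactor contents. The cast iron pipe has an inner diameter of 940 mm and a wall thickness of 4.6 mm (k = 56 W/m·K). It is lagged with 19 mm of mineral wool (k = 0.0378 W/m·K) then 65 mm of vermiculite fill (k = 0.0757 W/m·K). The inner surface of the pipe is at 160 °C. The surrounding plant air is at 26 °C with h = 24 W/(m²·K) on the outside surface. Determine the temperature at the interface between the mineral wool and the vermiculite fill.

T ≈ 109 °C

For a radial system each layer contributes R = ln(r_out/r_in)/(2πkL); films add R = 1/(hA).
R_cast iron pipe wall = ln(474.6/470)/(2π×56×1) = 2.768×10^-5 K/W
R_mineral wool = ln(493.6/474.6)/(2π×0.0378×1) = 0.1653 K/W
R_vermiculite fill = ln(558.6/493.6)/(2π×0.0757×1) = 0.2601 K/W
R_outer film = 1/(h_o·2πr_oL) = 1/(24×2π×0.5586×1) = 0.01187 K/W
R_total = 0.4373 K/W
Q = ΔT/R_total = 134/0.4373
Q = 306 W/m
T_interface = T_inner − Q·ΣR(inner→interface) = 160 − 306×0.1653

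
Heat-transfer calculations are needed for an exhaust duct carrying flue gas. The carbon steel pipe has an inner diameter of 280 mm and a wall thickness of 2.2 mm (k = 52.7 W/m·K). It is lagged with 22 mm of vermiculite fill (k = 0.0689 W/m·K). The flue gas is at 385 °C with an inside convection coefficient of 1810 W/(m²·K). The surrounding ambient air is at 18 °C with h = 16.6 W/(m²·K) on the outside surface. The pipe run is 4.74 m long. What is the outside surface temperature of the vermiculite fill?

T ≈ 72.8 °C

For a radial system each layer contributes R = ln(r_out/r_in)/(2πkL); films add R = 1/(hA).
R_inner film = 1/(h_i·2πr₁L) = 1/(1810×2π×0.14×4.74) = 1.325×10^-4 K/W
R_carbon steel pipe wall = ln(142.2/140)/(2π×52.7×4.74) = 9.934×10^-6 K/W
R_vermiculite fill = ln(164.2/142.2)/(2π×0.0689×4.74) = 0.0701 K/W
R_outer film = 1/(h_o·2πr_oL) = 1/(16.6×2π×0.1642×4.74) = 0.01232 K/W
R_total = 0.08256 K/W
Q = ΔT/R_total = 367/0.08256
Q = 4450 W
T_interface = T_inner − Q·ΣR(inner→interface) = 385 − 4450×0.07025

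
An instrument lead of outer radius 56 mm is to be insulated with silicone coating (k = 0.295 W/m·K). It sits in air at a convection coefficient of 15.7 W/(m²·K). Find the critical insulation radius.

r_cr ≈ 18.8 mm

For a cylinder r_cr = k/h = 0.295/15.7
r_cr = 18.8 mm; since the bare radius (56 mm) is above r_cr, any added insulation will reduce heat loss.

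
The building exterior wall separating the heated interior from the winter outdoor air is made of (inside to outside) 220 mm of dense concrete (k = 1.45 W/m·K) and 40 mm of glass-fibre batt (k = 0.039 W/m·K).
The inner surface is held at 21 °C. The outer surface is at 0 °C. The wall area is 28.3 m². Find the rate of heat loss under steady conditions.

Q ≈ 505 W

Model the wall as resistances in series:
R_dense concrete = L/(kA) = 0.22/(1.45×28.3) = 0.005361 K/W
R_glass-fibre batt = L/(kA) = 0.04/(0.039×28.3) = 0.03624 K/W
R_total = 0.0416 K/W
Q = ΔT / R_total = 21 / 0.0416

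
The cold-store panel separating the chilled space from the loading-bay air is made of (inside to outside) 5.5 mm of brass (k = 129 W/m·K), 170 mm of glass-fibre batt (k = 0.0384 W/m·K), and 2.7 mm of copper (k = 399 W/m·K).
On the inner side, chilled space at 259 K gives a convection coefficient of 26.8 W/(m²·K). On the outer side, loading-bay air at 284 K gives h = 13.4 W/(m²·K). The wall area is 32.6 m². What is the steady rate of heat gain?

Q ≈ 180 W

Using the resistance-network approach (series):
R_inner film = 1/(h_i·A) = 1/(26.8×32.6) = 0.001145 K/W
R_brass = L/(kA) = 0.0055/(129×32.6) = 1.308×10^-6 K/W
R_glass-fibre batt = L/(kA) = 0.17/(0.0384×32.6) = 0.1358 K/W
R_copper = L/(kA) = 0.0027/(399×32.6) = 2.076×10^-7 K/W
R_outer film = 1/(h_o·A) = 1/(13.4×32.6) = 0.002289 K/W
R_total = 0.1392 K/W
Q = ΔT / R_total = 25 / 0.1392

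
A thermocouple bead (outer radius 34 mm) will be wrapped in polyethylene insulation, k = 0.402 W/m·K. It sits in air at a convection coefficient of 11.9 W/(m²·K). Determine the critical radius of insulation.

For a sphere r_cr = 2k/h = 2×0.402/11.9
r_cr = 67.6 mm; since the bare radius (34 mm) is below r_cr, adding a thin layer of insulation will *increase* heat loss.

r_cr ≈ 67.6 mm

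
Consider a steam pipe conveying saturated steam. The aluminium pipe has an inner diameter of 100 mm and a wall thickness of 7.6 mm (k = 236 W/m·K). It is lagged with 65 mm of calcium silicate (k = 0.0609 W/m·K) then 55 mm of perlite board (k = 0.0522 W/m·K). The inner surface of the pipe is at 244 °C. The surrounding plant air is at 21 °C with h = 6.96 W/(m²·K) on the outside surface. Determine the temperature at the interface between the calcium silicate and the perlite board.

For a radial system each layer contributes R = ln(r_out/r_in)/(2πkL); films add R = 1/(hA).
R_aluminium pipe wall = ln(57.6/50)/(2π×236×1) = 9.543×10^-5 K/W
R_calcium silicate = ln(122.6/57.6)/(2π×0.0609×1) = 1.974 K/W
R_perlite board = ln(177.6/122.6)/(2π×0.0522×1) = 1.13 K/W
R_outer film = 1/(h_o·2πr_oL) = 1/(6.96×2π×0.1776×1) = 0.1288 K/W
R_total = 3.233 K/W
Q = ΔT/R_total = 223/3.233
Q = 69 W/m
T_interface = T_inner − Q·ΣR(inner→interface) = 244 − 69×1.974

T ≈ 108 °C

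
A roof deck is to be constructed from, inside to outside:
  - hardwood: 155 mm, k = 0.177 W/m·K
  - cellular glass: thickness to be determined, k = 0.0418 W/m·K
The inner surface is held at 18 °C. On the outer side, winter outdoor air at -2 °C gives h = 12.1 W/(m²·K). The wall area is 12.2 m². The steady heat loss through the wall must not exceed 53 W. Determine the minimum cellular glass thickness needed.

Model the wall as resistances in series:
R_hardwood = L/(kA) = 0.155/(0.177×12.2) = 0.07178 K/W
R_outer film = 1/(h_o·A) = 1/(12.1×12.2) = 0.006774 K/W
Sum of the known resistances R_other = 0.07855 K/W
Required total resistance R_tot = ΔT/Q_allow = 20/53 = 0.3774 K/W
R_cellular glass = R_tot − R_other = 0.2988 K/W
L = R·k·A = 0.2988×0.0418×12.2

L ≈ 152 mm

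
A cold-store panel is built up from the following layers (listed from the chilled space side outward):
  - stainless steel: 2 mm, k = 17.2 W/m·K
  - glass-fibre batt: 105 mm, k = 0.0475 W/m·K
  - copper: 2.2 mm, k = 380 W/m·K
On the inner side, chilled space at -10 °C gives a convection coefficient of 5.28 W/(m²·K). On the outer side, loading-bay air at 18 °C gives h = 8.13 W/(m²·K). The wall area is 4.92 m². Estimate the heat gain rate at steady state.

Q ≈ 54.6 W

Using the resistance-network approach (series):
R_inner film = 1/(h_i·A) = 1/(5.28×4.92) = 0.03849 K/W
R_stainless steel = L/(kA) = 0.002/(17.2×4.92) = 2.363×10^-5 K/W
R_glass-fibre batt = L/(kA) = 0.105/(0.0475×4.92) = 0.4493 K/W
R_copper = L/(kA) = 0.0022/(380×4.92) = 1.177×10^-6 K/W
R_outer film = 1/(h_o·A) = 1/(8.13×4.92) = 0.025 K/W
R_total = 0.5128 K/W
Q = ΔT / R_total = 28 / 0.5128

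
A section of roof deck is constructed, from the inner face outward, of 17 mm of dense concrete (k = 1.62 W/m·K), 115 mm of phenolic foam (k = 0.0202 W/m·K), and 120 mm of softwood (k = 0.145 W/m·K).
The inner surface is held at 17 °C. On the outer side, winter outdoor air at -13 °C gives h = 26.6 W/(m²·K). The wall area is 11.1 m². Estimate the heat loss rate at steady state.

Using the resistance-network approach (series):
R_dense concrete = L/(kA) = 0.017/(1.62×11.1) = 9.454×10^-4 K/W
R_phenolic foam = L/(kA) = 0.115/(0.0202×11.1) = 0.5129 K/W
R_softwood = L/(kA) = 0.12/(0.145×11.1) = 0.07456 K/W
R_outer film = 1/(h_o·A) = 1/(26.6×11.1) = 0.003387 K/W
R_total = 0.5918 K/W
Q = ΔT / R_total = 30 / 0.5918

Q ≈ 50.7 W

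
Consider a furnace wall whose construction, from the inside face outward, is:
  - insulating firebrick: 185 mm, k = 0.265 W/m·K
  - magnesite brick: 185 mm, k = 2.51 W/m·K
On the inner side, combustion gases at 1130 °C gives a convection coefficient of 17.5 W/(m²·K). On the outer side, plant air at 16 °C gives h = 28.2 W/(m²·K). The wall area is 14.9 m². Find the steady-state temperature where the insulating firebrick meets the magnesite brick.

Thermal resistances in series:
R_inner film = 1/(h_i·A) = 1/(17.5×14.9) = 0.003835 K/W
R_insulating firebrick = L/(kA) = 0.185/(0.265×14.9) = 0.04685 K/W
R_magnesite brick = L/(kA) = 0.185/(2.51×14.9) = 0.004947 K/W
R_outer film = 1/(h_o·A) = 1/(28.2×14.9) = 0.00238 K/W
R_total = 0.05801 K/W;  Q = ΔT/R_total = 1114/0.05801 = 19200 W
T_interface = T_inner − Q·ΣR(inner→interface) = 1130 − 19200×0.05069

T ≈ 157 °C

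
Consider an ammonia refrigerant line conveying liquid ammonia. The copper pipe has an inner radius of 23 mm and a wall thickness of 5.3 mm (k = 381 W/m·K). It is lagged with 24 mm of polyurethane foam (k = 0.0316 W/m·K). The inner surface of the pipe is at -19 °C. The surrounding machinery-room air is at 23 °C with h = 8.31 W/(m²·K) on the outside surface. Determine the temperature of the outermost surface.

T ≈ 18.6 °C

Radial resistances (cylindrical: R_cond = ln(r_o/r_i)/(2πkL), R_conv = 1/(h·2πrL)):
R_copper pipe wall = ln(28.3/23)/(2π×381×1) = 8.662×10^-5 K/W
R_polyurethane foam = ln(52.3/28.3)/(2π×0.0316×1) = 3.093 K/W
R_outer film = 1/(h_o·2πr_oL) = 1/(8.31×2π×0.0523×1) = 0.3662 K/W
R_total = 3.459 K/W
Q = ΔT/R_total = 42/3.459
Q = 12.1 W/m
T_interface = T_inner + Q·ΣR(inner→interface) = -19 + 12.1×3.093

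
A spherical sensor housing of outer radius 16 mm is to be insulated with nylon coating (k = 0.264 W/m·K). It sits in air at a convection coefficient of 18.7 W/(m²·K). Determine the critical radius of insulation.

For a sphere r_cr = 2k/h = 2×0.264/18.7
r_cr = 28.2 mm; since the bare radius (16 mm) is below r_cr, adding a thin layer of insulation will *increase* heat loss.

r_cr ≈ 28.2 mm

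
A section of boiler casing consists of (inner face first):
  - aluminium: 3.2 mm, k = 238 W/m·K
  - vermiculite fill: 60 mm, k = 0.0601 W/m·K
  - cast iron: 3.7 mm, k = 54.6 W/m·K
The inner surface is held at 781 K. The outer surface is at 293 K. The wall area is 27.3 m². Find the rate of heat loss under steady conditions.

Series thermal resistances:
R_aluminium = L/(kA) = 0.0032/(238×27.3) = 4.925×10^-7 K/W
R_vermiculite fill = L/(kA) = 0.06/(0.0601×27.3) = 0.03657 K/W
R_cast iron = L/(kA) = 0.0037/(54.6×27.3) = 2.482×10^-6 K/W
R_total = 0.03657 K/W
Q = ΔT / R_total = 488 / 0.03657

Q ≈ 13300 W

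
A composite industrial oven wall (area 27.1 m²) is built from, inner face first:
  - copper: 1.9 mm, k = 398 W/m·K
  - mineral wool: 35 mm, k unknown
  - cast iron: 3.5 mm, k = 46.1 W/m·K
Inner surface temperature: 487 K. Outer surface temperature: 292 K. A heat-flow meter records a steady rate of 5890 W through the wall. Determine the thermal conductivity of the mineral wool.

Model the wall as resistances in series:
R_copper = L/(kA) = 0.0019/(398×27.1) = 1.762×10^-7 K/W
R_cast iron = L/(kA) = 0.0035/(46.1×27.1) = 2.802×10^-6 K/W
Sum of known resistances R_other = 2.978×10^-6 K/W
Total R = ΔT/Q = 195/5890 = 0.03311 K/W
R_mineral wool = R_total − R_other = 0.0331 K/W
k = L/(R·A) = 0.035/(0.0331×27.1)

k ≈ 0.039 W/(m·K)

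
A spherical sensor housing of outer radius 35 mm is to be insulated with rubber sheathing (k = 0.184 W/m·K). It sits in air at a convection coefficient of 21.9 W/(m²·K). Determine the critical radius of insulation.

For a sphere r_cr = 2k/h = 2×0.184/21.9
r_cr = 16.8 mm; since the bare radius (35 mm) is above r_cr, any added insulation will reduce heat loss.

r_cr ≈ 16.8 mm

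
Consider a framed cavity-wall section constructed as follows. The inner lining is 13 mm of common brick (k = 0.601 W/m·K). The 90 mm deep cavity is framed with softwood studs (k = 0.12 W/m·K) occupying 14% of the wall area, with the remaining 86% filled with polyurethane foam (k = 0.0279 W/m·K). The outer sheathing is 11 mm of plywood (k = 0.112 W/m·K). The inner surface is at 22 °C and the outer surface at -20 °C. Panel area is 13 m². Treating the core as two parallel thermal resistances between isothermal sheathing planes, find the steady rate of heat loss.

Q ≈ 235 W

Sheathing layers in series; stud and cavity paths in parallel between them.
R_inner = 0.013/(0.601×13) = 0.001664 K/W
R_stud  = 0.09/(0.12×0.14×13) = 0.4121 K/W
R_cav   = 0.09/(0.0279×0.86×13) = 0.2885 K/W
1/R_core = 1/R_stud + 1/R_cav → R_core = 0.1697 K/W
R_outer = 0.011/(0.112×13) = 0.007555 K/W
R_total = 0.1789 K/W
Q = ΔT/R_total = 42/0.1789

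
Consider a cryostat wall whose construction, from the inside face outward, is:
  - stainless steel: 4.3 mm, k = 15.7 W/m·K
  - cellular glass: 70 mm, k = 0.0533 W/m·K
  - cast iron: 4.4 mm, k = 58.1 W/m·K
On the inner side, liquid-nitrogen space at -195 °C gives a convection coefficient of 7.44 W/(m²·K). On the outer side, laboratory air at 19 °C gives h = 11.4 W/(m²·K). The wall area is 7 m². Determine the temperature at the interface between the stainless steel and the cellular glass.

T ≈ -176 °C

Using the resistance-network approach (series):
R_inner film = 1/(h_i·A) = 1/(7.44×7) = 0.0192 K/W
R_stainless steel = L/(kA) = 0.0043/(15.7×7) = 3.913×10^-5 K/W
R_cellular glass = L/(kA) = 0.07/(0.0533×7) = 0.1876 K/W
R_cast iron = L/(kA) = 0.0044/(58.1×7) = 1.082×10^-5 K/W
R_outer film = 1/(h_o·A) = 1/(11.4×7) = 0.01253 K/W
R_total = 0.2194 K/W;  Q = ΔT/R_total = 214/0.2194 = 975.4 W
T_interface = T_inner + Q·ΣR(inner→interface) = -195 + 975×0.01924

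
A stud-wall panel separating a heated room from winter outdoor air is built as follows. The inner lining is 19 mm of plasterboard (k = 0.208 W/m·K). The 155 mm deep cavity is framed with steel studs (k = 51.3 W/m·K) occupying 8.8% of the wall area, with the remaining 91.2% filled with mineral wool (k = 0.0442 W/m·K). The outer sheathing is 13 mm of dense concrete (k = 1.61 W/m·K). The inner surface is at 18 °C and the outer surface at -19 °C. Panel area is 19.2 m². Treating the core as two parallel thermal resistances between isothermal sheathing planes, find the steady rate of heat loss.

Sheathing layers in series; stud and cavity paths in parallel between them.
R_inner = 0.019/(0.208×19.2) = 0.004758 K/W
R_stud  = 0.155/(51.3×0.088×19.2) = 0.001788 K/W
R_cav   = 0.155/(0.0442×0.912×19.2) = 0.2003 K/W
1/R_core = 1/R_stud + 1/R_cav → R_core = 0.001772 K/W
R_outer = 0.013/(1.61×19.2) = 4.205×10^-4 K/W
R_total = 0.006951 K/W
Q = ΔT/R_total = 37/0.006951

Q ≈ 5320 W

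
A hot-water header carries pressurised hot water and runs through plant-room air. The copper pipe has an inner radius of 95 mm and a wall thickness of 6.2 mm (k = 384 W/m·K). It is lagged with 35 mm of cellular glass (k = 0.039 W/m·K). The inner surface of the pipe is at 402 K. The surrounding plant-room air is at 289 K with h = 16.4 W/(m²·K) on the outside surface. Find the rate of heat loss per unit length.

q′ ≈ 88 W/m

Treating each annulus and film as a series resistance:
R_copper pipe wall = ln(101.2/95)/(2π×384×1) = 2.62×10^-5 K/W
R_cellular glass = ln(136.2/101.2)/(2π×0.039×1) = 1.212 K/W
R_outer film = 1/(h_o·2πr_oL) = 1/(16.4×2π×0.1362×1) = 0.07125 K/W
R_total = 1.283 K/W
Q = ΔT/R_total = 113/1.283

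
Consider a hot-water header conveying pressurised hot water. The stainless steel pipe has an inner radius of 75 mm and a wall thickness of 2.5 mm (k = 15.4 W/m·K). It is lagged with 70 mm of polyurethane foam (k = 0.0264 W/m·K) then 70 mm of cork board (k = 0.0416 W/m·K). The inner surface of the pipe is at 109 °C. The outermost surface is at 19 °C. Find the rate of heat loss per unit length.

q′ ≈ 16.8 W/m

Cylindrical conduction, so R = ln(r₂/r₁)/(2πkL) per layer, in series:
R_stainless steel pipe wall = ln(77.5/75)/(2π×15.4×1) = 3.389×10^-4 K/W
R_polyurethane foam = ln(147.5/77.5)/(2π×0.0264×1) = 3.88 K/W
R_cork board = ln(217.5/147.5)/(2π×0.0416×1) = 1.486 K/W
R_total = 5.366 K/W
Q = ΔT/R_total = 90/5.366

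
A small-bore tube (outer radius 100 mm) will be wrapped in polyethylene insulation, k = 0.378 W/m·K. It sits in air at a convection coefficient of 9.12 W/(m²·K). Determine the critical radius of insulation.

r_cr ≈ 41.4 mm

For a cylinder r_cr = k/h = 0.378/9.12
r_cr = 41.4 mm; since the bare radius (100 mm) is above r_cr, any added insulation will reduce heat loss.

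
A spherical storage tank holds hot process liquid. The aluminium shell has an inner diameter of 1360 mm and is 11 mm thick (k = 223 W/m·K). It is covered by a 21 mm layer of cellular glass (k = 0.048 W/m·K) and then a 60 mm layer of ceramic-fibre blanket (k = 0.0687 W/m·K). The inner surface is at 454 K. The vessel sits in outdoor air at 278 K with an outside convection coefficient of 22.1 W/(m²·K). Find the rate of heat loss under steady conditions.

Radial (spherical) resistances in series:
R_aluminium shell = (1/0.68 − 1/0.691)/(4π×223) = 8.354×10^-6 K/W
R_cellular glass = (1/0.691 − 1/0.712)/(4π×0.048) = 0.07076 K/W
R_ceramic-fibre blanket = (1/0.712 − 1/0.772)/(4π×0.0687) = 0.1264 K/W
R_outer film = 1/(h·4πr_o²) = 1/(22.1×4π×0.772²) = 0.006042 K/W
R_total = 0.2033 K/W
Q = ΔT/R_total = 176/0.2033

Q ≈ 866 W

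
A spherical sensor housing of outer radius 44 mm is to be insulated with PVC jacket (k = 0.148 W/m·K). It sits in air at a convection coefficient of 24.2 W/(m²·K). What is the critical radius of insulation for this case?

For a sphere r_cr = 2k/h = 2×0.148/24.2
r_cr = 12.2 mm; since the bare radius (44 mm) is above r_cr, any added insulation will reduce heat loss.

r_cr ≈ 12.2 mm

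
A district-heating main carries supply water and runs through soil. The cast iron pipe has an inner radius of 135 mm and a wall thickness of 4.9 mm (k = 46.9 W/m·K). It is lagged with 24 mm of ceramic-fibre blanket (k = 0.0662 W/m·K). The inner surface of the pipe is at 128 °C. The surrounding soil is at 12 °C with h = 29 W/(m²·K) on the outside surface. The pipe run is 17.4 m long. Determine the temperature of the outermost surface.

Radial resistances (cylindrical: R_cond = ln(r_o/r_i)/(2πkL), R_conv = 1/(h·2πrL)):
R_cast iron pipe wall = ln(139.9/135)/(2π×46.9×17.4) = 6.953×10^-6 K/W
R_ceramic-fibre blanket = ln(163.9/139.9)/(2π×0.0662×17.4) = 0.02188 K/W
R_outer film = 1/(h_o·2πr_oL) = 1/(29×2π×0.1639×17.4) = 0.001924 K/W
R_total = 0.02381 K/W
Q = ΔT/R_total = 116/0.02381
Q = 4870 W
T_interface = T_inner − Q·ΣR(inner→interface) = 128 − 4870×0.02188

T ≈ 21.4 °C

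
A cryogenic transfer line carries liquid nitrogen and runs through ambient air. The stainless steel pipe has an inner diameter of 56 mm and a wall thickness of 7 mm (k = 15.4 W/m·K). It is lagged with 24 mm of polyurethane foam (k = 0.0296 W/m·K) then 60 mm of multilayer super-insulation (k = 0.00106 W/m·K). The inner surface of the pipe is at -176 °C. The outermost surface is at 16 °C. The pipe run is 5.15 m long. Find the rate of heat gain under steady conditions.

Q ≈ 9.14 W

For a radial system each layer contributes R = ln(r_out/r_in)/(2πkL); films add R = 1/(hA).
R_stainless steel pipe wall = ln(35/28)/(2π×15.4×5.15) = 4.478×10^-4 K/W
R_polyurethane foam = ln(59/35)/(2π×0.0296×5.15) = 0.5452 K/W
R_multilayer super-insulation = ln(119/59)/(2π×0.00106×5.15) = 20.45 K/W
R_total = 21 K/W
Q = ΔT/R_total = 192/21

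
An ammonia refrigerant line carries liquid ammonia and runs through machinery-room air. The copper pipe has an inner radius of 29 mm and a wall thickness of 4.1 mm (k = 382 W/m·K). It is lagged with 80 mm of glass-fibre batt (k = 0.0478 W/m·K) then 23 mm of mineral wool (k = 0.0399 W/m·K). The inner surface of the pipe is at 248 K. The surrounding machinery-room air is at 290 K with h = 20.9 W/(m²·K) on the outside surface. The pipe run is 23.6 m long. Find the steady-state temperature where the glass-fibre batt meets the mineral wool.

Per-layer cylindrical resistances, series-summed:
R_copper pipe wall = ln(33.1/29)/(2π×382×23.6) = 2.335×10^-6 K/W
R_glass-fibre batt = ln(113.1/33.1)/(2π×0.0478×23.6) = 0.1734 K/W
R_mineral wool = ln(136.1/113.1)/(2π×0.0399×23.6) = 0.03129 K/W
R_outer film = 1/(h_o·2πr_oL) = 1/(20.9×2π×0.1361×23.6) = 0.002371 K/W
R_total = 0.207 K/W
Q = ΔT/R_total = 42/0.207
Q = 203 W
T_interface = T_inner + Q·ΣR(inner→interface) = 248 + 203×0.1734

T ≈ 283 K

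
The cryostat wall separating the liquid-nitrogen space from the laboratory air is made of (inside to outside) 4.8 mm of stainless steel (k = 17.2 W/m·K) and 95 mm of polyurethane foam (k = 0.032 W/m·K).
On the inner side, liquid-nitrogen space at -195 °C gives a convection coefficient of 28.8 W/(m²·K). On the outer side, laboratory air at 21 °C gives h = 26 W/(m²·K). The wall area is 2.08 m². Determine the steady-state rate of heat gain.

Q ≈ 148 W

Model the wall as resistances in series:
R_inner film = 1/(h_i·A) = 1/(28.8×2.08) = 0.01669 K/W
R_stainless steel = L/(kA) = 0.0048/(17.2×2.08) = 1.342×10^-4 K/W
R_polyurethane foam = L/(kA) = 0.095/(0.032×2.08) = 1.427 K/W
R_outer film = 1/(h_o·A) = 1/(26×2.08) = 0.01849 K/W
R_total = 1.463 K/W
Q = ΔT / R_total = 216 / 1.463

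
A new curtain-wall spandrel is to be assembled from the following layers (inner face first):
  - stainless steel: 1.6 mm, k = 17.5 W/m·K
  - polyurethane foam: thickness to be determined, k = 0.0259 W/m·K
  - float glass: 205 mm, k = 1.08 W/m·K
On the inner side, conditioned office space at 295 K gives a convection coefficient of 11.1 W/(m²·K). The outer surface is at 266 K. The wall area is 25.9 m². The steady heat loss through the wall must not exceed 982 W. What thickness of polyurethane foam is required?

L ≈ 12.6 mm

Using the resistance-network approach (series):
R_inner film = 1/(h_i·A) = 1/(11.1×25.9) = 0.003478 K/W
R_stainless steel = L/(kA) = 0.0016/(17.5×25.9) = 3.53×10^-6 K/W
R_float glass = L/(kA) = 0.205/(1.08×25.9) = 0.007329 K/W
Sum of the known resistances R_other = 0.01081 K/W
Required total resistance R_tot = ΔT/Q_allow = 29/982 = 0.02953 K/W
R_polyurethane foam = R_tot − R_other = 0.01872 K/W
L = R·k·A = 0.01872×0.0259×25.9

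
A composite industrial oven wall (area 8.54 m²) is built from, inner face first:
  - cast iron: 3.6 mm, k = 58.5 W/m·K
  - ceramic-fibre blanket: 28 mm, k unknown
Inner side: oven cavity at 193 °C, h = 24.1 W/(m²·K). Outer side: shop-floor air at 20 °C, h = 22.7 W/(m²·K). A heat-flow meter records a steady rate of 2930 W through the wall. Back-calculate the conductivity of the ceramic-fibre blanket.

Using the resistance-network approach (series):
R_inner film = 1/(h_i·A) = 1/(24.1×8.54) = 0.004859 K/W
R_cast iron = L/(kA) = 0.0036/(58.5×8.54) = 7.206×10^-6 K/W
R_outer film = 1/(h_o·A) = 1/(22.7×8.54) = 0.005158 K/W
Sum of known resistances R_other = 0.01002 K/W
Total R = ΔT/Q = 173/2930 = 0.05904 K/W
R_ceramic-fibre blanket = R_total − R_other = 0.04902 K/W
k = L/(R·A) = 0.028/(0.04902×8.54)

k ≈ 0.0669 W/(m·K)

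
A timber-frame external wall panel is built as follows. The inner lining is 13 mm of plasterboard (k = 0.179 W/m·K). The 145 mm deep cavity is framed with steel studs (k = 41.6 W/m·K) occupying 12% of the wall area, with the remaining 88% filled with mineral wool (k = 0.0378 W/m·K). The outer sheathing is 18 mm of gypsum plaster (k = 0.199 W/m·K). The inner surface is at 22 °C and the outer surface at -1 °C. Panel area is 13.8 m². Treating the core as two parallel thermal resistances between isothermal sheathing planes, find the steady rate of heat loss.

Q ≈ 1650 W

Sheathing layers in series; stud and cavity paths in parallel between them.
R_inner = 0.013/(0.179×13.8) = 0.005263 K/W
R_stud  = 0.145/(41.6×0.12×13.8) = 0.002105 K/W
R_cav   = 0.145/(0.0378×0.88×13.8) = 0.3159 K/W
1/R_core = 1/R_stud + 1/R_cav → R_core = 0.002091 K/W
R_outer = 0.018/(0.199×13.8) = 0.006555 K/W
R_total = 0.01391 K/W
Q = ΔT/R_total = 23/0.01391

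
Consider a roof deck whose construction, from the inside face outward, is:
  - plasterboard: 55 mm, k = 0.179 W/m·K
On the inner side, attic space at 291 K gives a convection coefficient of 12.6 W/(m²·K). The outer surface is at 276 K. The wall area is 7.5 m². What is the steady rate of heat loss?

Q ≈ 291 W

Model the wall as resistances in series:
R_inner film = 1/(h_i·A) = 1/(12.6×7.5) = 0.01058 K/W
R_plasterboard = L/(kA) = 0.055/(0.179×7.5) = 0.04097 K/W
R_total = 0.05155 K/W
Q = ΔT / R_total = 15 / 0.05155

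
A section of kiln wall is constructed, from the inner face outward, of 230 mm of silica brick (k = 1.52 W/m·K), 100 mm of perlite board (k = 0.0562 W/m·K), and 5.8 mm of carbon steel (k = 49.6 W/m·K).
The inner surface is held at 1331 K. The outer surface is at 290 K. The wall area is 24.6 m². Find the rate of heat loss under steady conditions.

Model the wall as resistances in series:
R_silica brick = L/(kA) = 0.23/(1.52×24.6) = 0.006151 K/W
R_perlite board = L/(kA) = 0.1/(0.0562×24.6) = 0.07233 K/W
R_carbon steel = L/(kA) = 0.0058/(49.6×24.6) = 4.753×10^-6 K/W
R_total = 0.07849 K/W
Q = ΔT / R_total = 1041 / 0.07849

Q ≈ 13300 W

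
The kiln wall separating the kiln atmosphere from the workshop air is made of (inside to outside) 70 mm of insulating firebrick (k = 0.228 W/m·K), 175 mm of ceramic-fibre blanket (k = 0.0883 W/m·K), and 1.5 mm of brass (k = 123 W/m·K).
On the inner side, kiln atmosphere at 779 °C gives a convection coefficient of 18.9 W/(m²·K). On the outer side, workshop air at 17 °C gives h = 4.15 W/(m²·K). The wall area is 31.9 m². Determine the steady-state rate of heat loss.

Q ≈ 9410 W

Thermal resistances in series:
R_inner film = 1/(h_i·A) = 1/(18.9×31.9) = 0.001659 K/W
R_insulating firebrick = L/(kA) = 0.07/(0.228×31.9) = 0.009624 K/W
R_ceramic-fibre blanket = L/(kA) = 0.175/(0.0883×31.9) = 0.06213 K/W
R_brass = L/(kA) = 0.0015/(123×31.9) = 3.823×10^-7 K/W
R_outer film = 1/(h_o·A) = 1/(4.15×31.9) = 0.007554 K/W
R_total = 0.08097 K/W
Q = ΔT / R_total = 762 / 0.08097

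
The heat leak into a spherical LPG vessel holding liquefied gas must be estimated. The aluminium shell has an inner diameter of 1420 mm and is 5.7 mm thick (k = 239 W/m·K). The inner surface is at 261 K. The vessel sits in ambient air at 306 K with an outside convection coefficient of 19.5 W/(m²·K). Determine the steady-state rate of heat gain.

Q ≈ 5650 W

Spherical conduction: R = (1/r_in − 1/r_out)/(4πk) per layer; series-sum.
R_aluminium shell = (1/0.71 − 1/0.7157)/(4π×239) = 3.735×10^-6 K/W
R_outer film = 1/(h·4πr_o²) = 1/(19.5×4π×0.7157²) = 0.007967 K/W
R_total = 0.007971 K/W
Q = ΔT/R_total = 45/0.007971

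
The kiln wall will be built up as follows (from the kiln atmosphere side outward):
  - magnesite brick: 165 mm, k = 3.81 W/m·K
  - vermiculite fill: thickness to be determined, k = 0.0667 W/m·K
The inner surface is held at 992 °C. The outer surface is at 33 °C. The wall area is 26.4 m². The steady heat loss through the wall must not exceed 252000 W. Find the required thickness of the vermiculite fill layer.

L ≈ 3.81 mm

Series thermal resistances:
R_magnesite brick = L/(kA) = 0.165/(3.81×26.4) = 0.00164 K/W
Sum of the known resistances R_other = 0.00164 K/W
Required total resistance R_tot = ΔT/Q_allow = 959/252000 = 0.003806 K/W
R_vermiculite fill = R_tot − R_other = 0.002165 K/W
L = R·k·A = 0.002165×0.0667×26.4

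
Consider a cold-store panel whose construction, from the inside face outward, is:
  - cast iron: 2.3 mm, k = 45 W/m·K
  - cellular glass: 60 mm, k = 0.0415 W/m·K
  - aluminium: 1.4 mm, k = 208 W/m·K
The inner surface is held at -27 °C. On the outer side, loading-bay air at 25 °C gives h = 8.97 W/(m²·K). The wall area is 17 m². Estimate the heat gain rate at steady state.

Model the wall as resistances in series:
R_cast iron = L/(kA) = 0.0023/(45×17) = 3.007×10^-6 K/W
R_cellular glass = L/(kA) = 0.06/(0.0415×17) = 0.08505 K/W
R_aluminium = L/(kA) = 0.0014/(208×17) = 3.959×10^-7 K/W
R_outer film = 1/(h_o·A) = 1/(8.97×17) = 0.006558 K/W
R_total = 0.09161 K/W
Q = ΔT / R_total = 52 / 0.09161

Q ≈ 568 W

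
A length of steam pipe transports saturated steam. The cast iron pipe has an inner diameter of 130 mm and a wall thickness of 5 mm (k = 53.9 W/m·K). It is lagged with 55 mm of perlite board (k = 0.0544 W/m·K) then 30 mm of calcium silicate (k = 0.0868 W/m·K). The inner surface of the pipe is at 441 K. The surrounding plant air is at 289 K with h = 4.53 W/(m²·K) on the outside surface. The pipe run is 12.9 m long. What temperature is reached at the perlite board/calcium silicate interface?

Treating each annulus and film as a series resistance:
R_cast iron pipe wall = ln(70/65)/(2π×53.9×12.9) = 1.696×10^-5 K/W
R_perlite board = ln(125/70)/(2π×0.0544×12.9) = 0.1315 K/W
R_calcium silicate = ln(155/125)/(2π×0.0868×12.9) = 0.03058 K/W
R_outer film = 1/(h_o·2πr_oL) = 1/(4.53×2π×0.155×12.9) = 0.01757 K/W
R_total = 0.1797 K/W
Q = ΔT/R_total = 152/0.1797
Q = 846 W
T_interface = T_inner − Q·ΣR(inner→interface) = 441 − 846×0.1315

T ≈ 330 K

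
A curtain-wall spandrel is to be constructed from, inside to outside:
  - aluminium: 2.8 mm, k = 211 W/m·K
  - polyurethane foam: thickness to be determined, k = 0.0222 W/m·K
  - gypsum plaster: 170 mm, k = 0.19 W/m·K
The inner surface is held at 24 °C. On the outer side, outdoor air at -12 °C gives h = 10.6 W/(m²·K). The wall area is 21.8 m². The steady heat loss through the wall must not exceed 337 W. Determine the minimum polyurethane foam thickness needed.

L ≈ 29.7 mm

Using the resistance-network approach (series):
R_aluminium = L/(kA) = 0.0028/(211×21.8) = 6.087×10^-7 K/W
R_gypsum plaster = L/(kA) = 0.17/(0.19×21.8) = 0.04104 K/W
R_outer film = 1/(h_o·A) = 1/(10.6×21.8) = 0.004328 K/W
Sum of the known resistances R_other = 0.04537 K/W
Required total resistance R_tot = ΔT/Q_allow = 36/337 = 0.1068 K/W
R_polyurethane foam = R_tot − R_other = 0.06145 K/W
L = R·k·A = 0.06145×0.0222×21.8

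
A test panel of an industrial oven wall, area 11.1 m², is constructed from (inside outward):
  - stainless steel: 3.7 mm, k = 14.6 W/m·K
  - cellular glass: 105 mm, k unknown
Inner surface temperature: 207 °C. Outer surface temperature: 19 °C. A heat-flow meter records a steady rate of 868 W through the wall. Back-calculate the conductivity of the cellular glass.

Series thermal resistances:
R_stainless steel = L/(kA) = 0.0037/(14.6×11.1) = 2.283×10^-5 K/W
Sum of known resistances R_other = 2.283×10^-5 K/W
Total R = ΔT/Q = 188/868 = 0.2166 K/W
R_cellular glass = R_total − R_other = 0.2166 K/W
k = L/(R·A) = 0.105/(0.2166×11.1)

k ≈ 0.0437 W/(m·K)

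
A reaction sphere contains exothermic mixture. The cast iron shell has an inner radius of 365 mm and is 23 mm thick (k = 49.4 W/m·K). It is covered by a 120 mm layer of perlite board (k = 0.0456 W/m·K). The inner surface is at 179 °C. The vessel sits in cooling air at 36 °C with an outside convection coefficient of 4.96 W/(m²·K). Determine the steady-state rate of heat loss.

Each spherical layer contributes R = (1/r_i − 1/r_o)/(4πk):
R_cast iron shell = (1/0.365 − 1/0.388)/(4π×49.4) = 2.616×10^-4 K/W
R_perlite board = (1/0.388 − 1/0.508)/(4π×0.0456) = 1.062 K/W
R_outer film = 1/(h·4πr_o²) = 1/(4.96×4π×0.508²) = 0.06217 K/W
R_total = 1.125 K/W
Q = ΔT/R_total = 143/1.125

Q ≈ 127 W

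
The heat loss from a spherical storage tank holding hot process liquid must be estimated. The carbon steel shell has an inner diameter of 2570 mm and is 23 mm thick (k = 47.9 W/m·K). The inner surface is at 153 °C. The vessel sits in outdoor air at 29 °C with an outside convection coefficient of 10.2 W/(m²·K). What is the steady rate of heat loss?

Each spherical layer contributes R = (1/r_i − 1/r_o)/(4πk):
R_carbon steel shell = (1/1.285 − 1/1.308)/(4π×47.9) = 2.273×10^-5 K/W
R_outer film = 1/(h·4πr_o²) = 1/(10.2×4π×1.308²) = 0.00456 K/W
R_total = 0.004583 K/W
Q = ΔT/R_total = 124/0.004583

Q ≈ 27100 W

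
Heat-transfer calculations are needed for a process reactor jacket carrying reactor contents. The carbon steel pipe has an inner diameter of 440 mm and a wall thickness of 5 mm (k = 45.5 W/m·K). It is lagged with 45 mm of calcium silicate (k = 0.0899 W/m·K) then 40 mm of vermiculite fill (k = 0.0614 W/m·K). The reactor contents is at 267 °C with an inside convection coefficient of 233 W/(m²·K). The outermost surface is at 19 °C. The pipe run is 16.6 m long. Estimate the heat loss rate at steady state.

Cylindrical conduction, so R = ln(r₂/r₁)/(2πkL) per layer, in series:
R_inner film = 1/(h_i·2πr₁L) = 1/(233×2π×0.22×16.6) = 1.87×10^-4 K/W
R_carbon steel pipe wall = ln(225/220)/(2π×45.5×16.6) = 4.735×10^-6 K/W
R_calcium silicate = ln(270/225)/(2π×0.0899×16.6) = 0.01944 K/W
R_vermiculite fill = ln(310/270)/(2π×0.0614×16.6) = 0.02157 K/W
R_total = 0.04121 K/W
Q = ΔT/R_total = 248/0.04121

Q ≈ 6020 W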